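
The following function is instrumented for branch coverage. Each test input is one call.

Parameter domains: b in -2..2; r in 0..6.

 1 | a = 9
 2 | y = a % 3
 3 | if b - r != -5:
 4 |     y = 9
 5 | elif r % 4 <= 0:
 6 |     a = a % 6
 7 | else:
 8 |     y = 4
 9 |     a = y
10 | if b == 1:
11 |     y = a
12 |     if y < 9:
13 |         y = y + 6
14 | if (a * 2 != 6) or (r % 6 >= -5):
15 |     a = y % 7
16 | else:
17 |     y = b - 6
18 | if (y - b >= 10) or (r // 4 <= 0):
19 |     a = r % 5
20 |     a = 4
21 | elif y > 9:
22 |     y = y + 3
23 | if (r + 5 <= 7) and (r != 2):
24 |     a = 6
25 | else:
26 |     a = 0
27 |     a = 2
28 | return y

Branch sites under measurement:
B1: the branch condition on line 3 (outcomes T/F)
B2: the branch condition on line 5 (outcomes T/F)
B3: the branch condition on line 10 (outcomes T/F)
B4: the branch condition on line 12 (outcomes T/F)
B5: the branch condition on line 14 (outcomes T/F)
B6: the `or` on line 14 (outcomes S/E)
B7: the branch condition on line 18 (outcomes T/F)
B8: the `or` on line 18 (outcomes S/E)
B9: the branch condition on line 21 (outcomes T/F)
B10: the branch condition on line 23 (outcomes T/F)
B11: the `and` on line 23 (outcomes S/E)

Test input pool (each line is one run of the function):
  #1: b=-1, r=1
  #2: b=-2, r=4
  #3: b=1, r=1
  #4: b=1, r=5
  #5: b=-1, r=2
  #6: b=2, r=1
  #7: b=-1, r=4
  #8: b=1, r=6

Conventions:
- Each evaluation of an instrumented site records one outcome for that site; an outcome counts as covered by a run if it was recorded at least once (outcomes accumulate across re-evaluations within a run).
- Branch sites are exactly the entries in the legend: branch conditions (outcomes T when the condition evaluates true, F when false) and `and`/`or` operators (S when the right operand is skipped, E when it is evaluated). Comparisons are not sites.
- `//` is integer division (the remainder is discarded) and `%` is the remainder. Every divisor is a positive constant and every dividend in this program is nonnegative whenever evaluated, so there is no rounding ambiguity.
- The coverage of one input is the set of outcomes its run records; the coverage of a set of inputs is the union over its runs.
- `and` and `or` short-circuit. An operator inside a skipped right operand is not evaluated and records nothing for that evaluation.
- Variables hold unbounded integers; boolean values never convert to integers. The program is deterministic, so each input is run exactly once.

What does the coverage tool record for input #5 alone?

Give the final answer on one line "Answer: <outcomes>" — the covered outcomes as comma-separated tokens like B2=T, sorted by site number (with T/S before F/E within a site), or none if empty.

Tracing the run of input #5 (b=-1, r=2):
  B1->T, B3->F, B6->S, B5->T, B8->S, B7->T, B11->E, B10->F
collecting distinct outcomes: B1=T, B3=F, B5=T, B6=S, B7=T, B8=S, B10=F, B11=E

Answer: B1=T, B3=F, B5=T, B6=S, B7=T, B8=S, B10=F, B11=E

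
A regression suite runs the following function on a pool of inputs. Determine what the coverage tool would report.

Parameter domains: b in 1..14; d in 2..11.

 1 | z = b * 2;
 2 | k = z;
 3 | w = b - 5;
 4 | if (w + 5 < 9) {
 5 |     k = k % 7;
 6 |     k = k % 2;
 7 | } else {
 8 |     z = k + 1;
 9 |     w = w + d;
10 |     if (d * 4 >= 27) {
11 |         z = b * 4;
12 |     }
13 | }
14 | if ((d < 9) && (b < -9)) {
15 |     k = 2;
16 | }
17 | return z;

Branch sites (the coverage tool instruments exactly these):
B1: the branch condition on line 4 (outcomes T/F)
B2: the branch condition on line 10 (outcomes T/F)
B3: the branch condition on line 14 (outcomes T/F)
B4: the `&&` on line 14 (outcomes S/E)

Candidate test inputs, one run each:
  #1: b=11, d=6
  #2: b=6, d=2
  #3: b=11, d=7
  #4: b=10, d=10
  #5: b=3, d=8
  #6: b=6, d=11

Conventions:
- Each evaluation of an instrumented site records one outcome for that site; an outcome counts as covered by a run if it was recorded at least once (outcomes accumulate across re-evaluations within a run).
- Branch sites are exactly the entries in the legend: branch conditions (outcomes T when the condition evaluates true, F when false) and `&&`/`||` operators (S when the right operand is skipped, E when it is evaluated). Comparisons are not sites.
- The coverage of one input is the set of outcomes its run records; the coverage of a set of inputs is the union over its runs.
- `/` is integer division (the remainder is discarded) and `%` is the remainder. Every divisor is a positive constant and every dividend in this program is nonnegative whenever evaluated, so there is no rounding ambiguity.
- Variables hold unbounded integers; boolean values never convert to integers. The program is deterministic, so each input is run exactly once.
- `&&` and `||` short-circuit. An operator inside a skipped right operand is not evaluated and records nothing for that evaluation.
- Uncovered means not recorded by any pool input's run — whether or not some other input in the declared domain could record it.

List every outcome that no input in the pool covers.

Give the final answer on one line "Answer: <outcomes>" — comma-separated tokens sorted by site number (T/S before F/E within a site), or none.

#1 (b=11, d=6) -> covered: B1=F, B2=F, B3=F, B4=E
#2 (b=6, d=2) -> covered: B1=T, B3=F, B4=E
#3 (b=11, d=7) -> covered: B1=F, B2=T, B3=F, B4=E
#4 (b=10, d=10) -> covered: B1=F, B2=T, B3=F, B4=S
#5 (b=3, d=8) -> covered: B1=T, B3=F, B4=E
#6 (b=6, d=11) -> covered: B1=T, B3=F, B4=S
union over the pool: B1=T, B1=F, B2=T, B2=F, B3=F, B4=S, B4=E
uncovered (1 of 8): B3=T

Answer: B3=T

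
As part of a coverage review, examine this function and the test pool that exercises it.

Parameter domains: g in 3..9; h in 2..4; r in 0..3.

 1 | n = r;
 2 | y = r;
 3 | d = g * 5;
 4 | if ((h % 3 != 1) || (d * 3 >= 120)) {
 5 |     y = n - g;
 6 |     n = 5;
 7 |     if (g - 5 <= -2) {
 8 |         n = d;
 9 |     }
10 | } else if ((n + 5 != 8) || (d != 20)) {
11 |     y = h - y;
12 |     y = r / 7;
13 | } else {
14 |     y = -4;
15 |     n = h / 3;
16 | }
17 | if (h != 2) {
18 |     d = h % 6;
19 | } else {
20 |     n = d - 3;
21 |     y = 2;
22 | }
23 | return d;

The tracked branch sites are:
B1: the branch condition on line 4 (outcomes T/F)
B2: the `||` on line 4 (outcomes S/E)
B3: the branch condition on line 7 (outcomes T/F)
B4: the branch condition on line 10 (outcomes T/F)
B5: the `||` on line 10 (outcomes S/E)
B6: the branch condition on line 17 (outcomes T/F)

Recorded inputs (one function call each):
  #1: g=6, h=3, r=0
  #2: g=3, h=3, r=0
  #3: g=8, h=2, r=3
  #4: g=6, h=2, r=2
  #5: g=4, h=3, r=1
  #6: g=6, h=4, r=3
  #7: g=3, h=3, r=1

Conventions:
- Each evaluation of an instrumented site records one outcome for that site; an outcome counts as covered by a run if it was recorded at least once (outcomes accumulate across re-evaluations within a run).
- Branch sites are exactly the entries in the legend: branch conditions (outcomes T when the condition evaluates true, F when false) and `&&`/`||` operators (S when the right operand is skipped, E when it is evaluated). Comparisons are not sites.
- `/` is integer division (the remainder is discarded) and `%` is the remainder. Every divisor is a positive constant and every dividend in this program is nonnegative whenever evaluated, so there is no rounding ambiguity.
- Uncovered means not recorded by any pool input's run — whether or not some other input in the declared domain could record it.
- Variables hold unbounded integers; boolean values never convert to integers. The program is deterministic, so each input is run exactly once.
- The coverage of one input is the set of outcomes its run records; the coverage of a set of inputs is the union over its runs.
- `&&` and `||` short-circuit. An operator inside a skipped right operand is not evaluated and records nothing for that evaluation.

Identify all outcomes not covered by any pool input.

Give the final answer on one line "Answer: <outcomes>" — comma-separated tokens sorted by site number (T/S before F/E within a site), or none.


#1 (g=6, h=3, r=0) -> B2->S, B1->T, B3->F, B6->T; covered: B1=T, B2=S, B3=F, B6=T
#2 (g=3, h=3, r=0) -> B2->S, B1->T, B3->T, B6->T; covered: B1=T, B2=S, B3=T, B6=T
#3 (g=8, h=2, r=3) -> B2->S, B1->T, B3->F, B6->F; covered: B1=T, B2=S, B3=F, B6=F
#4 (g=6, h=2, r=2) -> B2->S, B1->T, B3->F, B6->F; covered: B1=T, B2=S, B3=F, B6=F
#5 (g=4, h=3, r=1) -> B2->S, B1->T, B3->F, B6->T; covered: B1=T, B2=S, B3=F, B6=T
#6 (g=6, h=4, r=3) -> B2->E, B1->F, B5->E, B4->T, B6->T; covered: B1=F, B2=E, B4=T, B5=E, B6=T
#7 (g=3, h=3, r=1) -> B2->S, B1->T, B3->T, B6->T; covered: B1=T, B2=S, B3=T, B6=T
union over the pool: B1=T, B1=F, B2=S, B2=E, B3=T, B3=F, B4=T, B5=E, B6=T, B6=F
uncovered (2 of 12): B4=F, B5=S
Answer: B4=F, B5=S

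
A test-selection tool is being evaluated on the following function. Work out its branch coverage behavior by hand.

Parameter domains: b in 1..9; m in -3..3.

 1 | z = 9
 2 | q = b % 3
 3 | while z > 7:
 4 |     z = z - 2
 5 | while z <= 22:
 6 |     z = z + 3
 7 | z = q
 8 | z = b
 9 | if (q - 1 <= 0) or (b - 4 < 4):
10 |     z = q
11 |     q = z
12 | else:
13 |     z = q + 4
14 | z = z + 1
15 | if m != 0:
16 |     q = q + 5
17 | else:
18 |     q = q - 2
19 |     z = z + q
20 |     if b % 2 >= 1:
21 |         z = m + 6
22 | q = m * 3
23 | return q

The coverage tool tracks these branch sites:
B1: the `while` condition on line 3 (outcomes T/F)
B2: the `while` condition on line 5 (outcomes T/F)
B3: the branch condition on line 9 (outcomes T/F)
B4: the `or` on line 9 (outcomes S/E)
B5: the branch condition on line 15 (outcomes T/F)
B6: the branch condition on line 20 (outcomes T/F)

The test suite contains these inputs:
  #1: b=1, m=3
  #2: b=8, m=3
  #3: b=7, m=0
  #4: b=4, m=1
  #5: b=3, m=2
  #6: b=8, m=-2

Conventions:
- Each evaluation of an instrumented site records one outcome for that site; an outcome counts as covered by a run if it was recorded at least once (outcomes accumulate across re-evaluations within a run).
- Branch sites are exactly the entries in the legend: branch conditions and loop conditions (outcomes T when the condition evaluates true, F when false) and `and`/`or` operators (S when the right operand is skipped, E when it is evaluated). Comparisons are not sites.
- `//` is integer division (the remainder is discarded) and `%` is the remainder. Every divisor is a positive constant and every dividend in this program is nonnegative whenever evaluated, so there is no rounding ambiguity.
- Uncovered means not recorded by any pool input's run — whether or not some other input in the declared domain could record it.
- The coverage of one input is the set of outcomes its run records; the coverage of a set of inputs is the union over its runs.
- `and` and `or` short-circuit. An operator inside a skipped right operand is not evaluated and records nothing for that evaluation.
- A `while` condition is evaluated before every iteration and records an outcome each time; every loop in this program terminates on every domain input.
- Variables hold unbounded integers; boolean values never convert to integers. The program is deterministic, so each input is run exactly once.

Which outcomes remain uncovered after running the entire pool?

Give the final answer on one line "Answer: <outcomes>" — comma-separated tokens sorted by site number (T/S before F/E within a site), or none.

#1 (b=1, m=3) -> covered: B1=T, B1=F, B2=T, B2=F, B3=T, B4=S, B5=T
#2 (b=8, m=3) -> covered: B1=T, B1=F, B2=T, B2=F, B3=F, B4=E, B5=T
#3 (b=7, m=0) -> covered: B1=T, B1=F, B2=T, B2=F, B3=T, B4=S, B5=F, B6=T
#4 (b=4, m=1) -> covered: B1=T, B1=F, B2=T, B2=F, B3=T, B4=S, B5=T
#5 (b=3, m=2) -> covered: B1=T, B1=F, B2=T, B2=F, B3=T, B4=S, B5=T
#6 (b=8, m=-2) -> covered: B1=T, B1=F, B2=T, B2=F, B3=F, B4=E, B5=T
union over the pool: B1=T, B1=F, B2=T, B2=F, B3=T, B3=F, B4=S, B4=E, B5=T, B5=F, B6=T
uncovered (1 of 12): B6=F

Answer: B6=F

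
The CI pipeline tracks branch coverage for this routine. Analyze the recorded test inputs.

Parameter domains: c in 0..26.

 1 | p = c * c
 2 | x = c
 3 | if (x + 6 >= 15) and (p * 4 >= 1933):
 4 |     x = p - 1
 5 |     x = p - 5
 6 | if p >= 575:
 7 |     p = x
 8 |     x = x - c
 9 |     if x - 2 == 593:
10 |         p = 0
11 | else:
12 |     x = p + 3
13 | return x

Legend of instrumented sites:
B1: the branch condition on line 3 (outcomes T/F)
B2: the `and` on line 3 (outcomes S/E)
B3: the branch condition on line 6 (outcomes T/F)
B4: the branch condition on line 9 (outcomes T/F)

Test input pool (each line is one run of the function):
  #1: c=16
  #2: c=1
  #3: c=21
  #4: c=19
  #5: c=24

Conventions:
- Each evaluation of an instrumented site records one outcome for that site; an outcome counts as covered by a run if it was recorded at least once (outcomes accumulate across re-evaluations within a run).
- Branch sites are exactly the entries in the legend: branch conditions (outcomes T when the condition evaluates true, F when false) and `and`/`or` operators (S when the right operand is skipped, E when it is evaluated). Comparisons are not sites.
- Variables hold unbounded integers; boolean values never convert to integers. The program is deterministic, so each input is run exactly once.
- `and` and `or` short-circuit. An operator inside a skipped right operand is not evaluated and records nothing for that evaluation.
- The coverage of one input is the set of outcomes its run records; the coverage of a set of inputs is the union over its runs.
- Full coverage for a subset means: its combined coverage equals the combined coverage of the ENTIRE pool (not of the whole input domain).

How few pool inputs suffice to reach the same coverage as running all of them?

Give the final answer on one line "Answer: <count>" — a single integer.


run #1 (c=16) runs B2->E, B1->F, B3->F; records B1=F, B2=E, B3=F
run #2 (c=1) runs B2->S, B1->F, B3->F; records B1=F, B2=S, B3=F
run #3 (c=21) runs B2->E, B1->F, B3->F; records B1=F, B2=E, B3=F
run #4 (c=19) runs B2->E, B1->F, B3->F; records B1=F, B2=E, B3=F
run #5 (c=24) runs B2->E, B1->T, B3->T, B4->F; records B1=T, B2=E, B3=T, B4=F
the full pool covers 7 outcomes: B1=T, B1=F, B2=S, B2=E, B3=T, B3=F, B4=F
checked all size-1 subsets: none covers 7 outcomes (max 4/7)
inputs {2, 5} (size 2) cover everything; no size-2 subset with a lexicographically smaller index list covers all 7
Answer: 2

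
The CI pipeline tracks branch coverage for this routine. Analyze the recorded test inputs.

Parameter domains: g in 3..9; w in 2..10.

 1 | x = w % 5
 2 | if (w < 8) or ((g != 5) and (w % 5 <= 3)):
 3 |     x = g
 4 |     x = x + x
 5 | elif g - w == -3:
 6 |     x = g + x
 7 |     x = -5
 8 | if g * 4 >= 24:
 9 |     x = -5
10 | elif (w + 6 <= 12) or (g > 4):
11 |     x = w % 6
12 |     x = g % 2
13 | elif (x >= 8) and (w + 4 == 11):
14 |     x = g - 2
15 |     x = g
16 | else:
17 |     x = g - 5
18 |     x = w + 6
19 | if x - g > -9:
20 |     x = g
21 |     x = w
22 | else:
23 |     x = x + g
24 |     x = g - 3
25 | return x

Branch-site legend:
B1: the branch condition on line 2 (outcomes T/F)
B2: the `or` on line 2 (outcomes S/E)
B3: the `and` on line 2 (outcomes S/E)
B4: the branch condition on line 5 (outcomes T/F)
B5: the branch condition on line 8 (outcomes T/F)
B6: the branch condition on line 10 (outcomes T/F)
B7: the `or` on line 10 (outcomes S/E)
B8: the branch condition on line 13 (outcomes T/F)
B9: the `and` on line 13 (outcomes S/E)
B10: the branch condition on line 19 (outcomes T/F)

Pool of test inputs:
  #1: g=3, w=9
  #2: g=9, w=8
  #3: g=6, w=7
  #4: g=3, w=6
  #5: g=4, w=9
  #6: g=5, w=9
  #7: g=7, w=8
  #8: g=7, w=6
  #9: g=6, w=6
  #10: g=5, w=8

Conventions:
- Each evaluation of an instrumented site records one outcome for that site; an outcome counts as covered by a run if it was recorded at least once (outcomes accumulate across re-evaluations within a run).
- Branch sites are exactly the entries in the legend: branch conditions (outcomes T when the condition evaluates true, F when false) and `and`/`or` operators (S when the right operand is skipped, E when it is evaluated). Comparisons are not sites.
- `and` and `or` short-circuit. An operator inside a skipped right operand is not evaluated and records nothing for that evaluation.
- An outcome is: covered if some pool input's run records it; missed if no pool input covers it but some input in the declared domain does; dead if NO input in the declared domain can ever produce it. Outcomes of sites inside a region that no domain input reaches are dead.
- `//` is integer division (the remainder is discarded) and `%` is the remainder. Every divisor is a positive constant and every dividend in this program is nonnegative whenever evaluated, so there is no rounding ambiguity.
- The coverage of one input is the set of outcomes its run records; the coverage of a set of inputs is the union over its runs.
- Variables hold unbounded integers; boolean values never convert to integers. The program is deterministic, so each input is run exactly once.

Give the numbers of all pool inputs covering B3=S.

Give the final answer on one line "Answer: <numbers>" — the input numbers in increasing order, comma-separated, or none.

input #1 (g=3, w=9): misses B3=S
input #2 (g=9, w=8): misses B3=S
input #3 (g=6, w=7): misses B3=S
input #4 (g=3, w=6): misses B3=S
input #5 (g=4, w=9): misses B3=S
input #6 (g=5, w=9): covers B3=S
input #7 (g=7, w=8): misses B3=S
input #8 (g=7, w=6): misses B3=S
input #9 (g=6, w=6): misses B3=S
input #10 (g=5, w=8): covers B3=S

Answer: 6, 10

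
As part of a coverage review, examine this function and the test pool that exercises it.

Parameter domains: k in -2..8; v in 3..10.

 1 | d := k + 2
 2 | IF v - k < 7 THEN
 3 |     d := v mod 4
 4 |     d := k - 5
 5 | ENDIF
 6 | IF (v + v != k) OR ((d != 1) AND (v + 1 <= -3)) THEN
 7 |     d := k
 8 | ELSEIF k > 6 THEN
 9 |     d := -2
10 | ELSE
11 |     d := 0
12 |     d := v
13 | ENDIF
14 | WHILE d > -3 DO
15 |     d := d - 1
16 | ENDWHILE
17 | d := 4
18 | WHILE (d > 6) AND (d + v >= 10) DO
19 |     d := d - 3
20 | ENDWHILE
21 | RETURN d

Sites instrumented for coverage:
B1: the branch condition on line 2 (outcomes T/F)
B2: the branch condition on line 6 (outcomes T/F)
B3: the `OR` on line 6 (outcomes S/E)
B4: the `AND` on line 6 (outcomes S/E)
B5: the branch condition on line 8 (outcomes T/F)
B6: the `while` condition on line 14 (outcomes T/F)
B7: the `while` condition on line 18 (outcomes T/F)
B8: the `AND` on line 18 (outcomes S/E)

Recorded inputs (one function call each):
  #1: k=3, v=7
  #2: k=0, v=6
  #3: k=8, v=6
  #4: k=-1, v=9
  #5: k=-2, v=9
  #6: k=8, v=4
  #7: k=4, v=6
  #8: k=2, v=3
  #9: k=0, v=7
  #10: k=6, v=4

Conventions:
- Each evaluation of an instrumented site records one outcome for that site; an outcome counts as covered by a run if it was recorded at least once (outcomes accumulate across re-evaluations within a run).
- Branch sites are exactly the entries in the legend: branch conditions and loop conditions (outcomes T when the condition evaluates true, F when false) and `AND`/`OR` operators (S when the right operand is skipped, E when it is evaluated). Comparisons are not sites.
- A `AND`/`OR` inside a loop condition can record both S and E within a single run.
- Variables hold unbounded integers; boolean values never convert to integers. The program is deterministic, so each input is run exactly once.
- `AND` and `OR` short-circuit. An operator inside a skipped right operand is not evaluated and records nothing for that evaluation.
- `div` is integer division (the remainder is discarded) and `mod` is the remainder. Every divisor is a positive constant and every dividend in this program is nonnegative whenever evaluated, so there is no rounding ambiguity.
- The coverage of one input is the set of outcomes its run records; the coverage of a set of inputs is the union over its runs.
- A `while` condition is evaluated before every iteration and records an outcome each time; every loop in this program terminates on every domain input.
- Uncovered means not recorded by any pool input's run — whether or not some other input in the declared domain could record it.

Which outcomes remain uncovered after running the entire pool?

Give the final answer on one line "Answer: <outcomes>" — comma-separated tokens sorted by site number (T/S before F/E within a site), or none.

input #1 (k=3, v=7): events B1->T, B3->S, B2->T, B6->T, B6->T, B6->T, B6->T, B6->T, B6->T, B6->F, B8->S, B7->F; covers B1=T, B2=T, B3=S, B6=T, B6=F, B7=F, B8=S
input #2 (k=0, v=6): events B1->T, B3->S, B2->T, B6->T, B6->T, B6->T, B6->F, B8->S, B7->F; covers B1=T, B2=T, B3=S, B6=T, B6=F, B7=F, B8=S
input #3 (k=8, v=6): events B1->T, B3->S, B2->T, B6->T, B6->T, B6->T, B6->T, B6->T, B6->T, B6->T, B6->T, B6->T, B6->T, B6->T, ...; covers B1=T, B2=T, B3=S, B6=T, B6=F, B7=F, B8=S
input #4 (k=-1, v=9): events B1->F, B3->S, B2->T, B6->T, B6->T, B6->F, B8->S, B7->F; covers B1=F, B2=T, B3=S, B6=T, B6=F, B7=F, B8=S
input #5 (k=-2, v=9): events B1->F, B3->S, B2->T, B6->T, B6->F, B8->S, B7->F; covers B1=F, B2=T, B3=S, B6=T, B6=F, B7=F, B8=S
input #6 (k=8, v=4): events B1->T, B3->E, B4->E, B2->F, B5->T, B6->T, B6->F, B8->S, B7->F; covers B1=T, B2=F, B3=E, B4=E, B5=T, B6=T, B6=F, B7=F, B8=S
input #7 (k=4, v=6): events B1->T, B3->S, B2->T, B6->T, B6->T, B6->T, B6->T, B6->T, B6->T, B6->T, B6->F, B8->S, B7->F; covers B1=T, B2=T, B3=S, B6=T, B6=F, B7=F, B8=S
input #8 (k=2, v=3): events B1->T, B3->S, B2->T, B6->T, B6->T, B6->T, B6->T, B6->T, B6->F, B8->S, B7->F; covers B1=T, B2=T, B3=S, B6=T, B6=F, B7=F, B8=S
input #9 (k=0, v=7): events B1->F, B3->S, B2->T, B6->T, B6->T, B6->T, B6->F, B8->S, B7->F; covers B1=F, B2=T, B3=S, B6=T, B6=F, B7=F, B8=S
input #10 (k=6, v=4): events B1->T, B3->S, B2->T, B6->T, B6->T, B6->T, B6->T, B6->T, B6->T, B6->T, B6->T, B6->T, B6->F, B8->S, ...; covers B1=T, B2=T, B3=S, B6=T, B6=F, B7=F, B8=S
union over the pool: B1=T, B1=F, B2=T, B2=F, B3=S, B3=E, B4=E, B5=T, B6=T, B6=F, B7=F, B8=S
uncovered (4 of 16): B4=S, B5=F, B7=T, B8=E

Answer: B4=S, B5=F, B7=T, B8=E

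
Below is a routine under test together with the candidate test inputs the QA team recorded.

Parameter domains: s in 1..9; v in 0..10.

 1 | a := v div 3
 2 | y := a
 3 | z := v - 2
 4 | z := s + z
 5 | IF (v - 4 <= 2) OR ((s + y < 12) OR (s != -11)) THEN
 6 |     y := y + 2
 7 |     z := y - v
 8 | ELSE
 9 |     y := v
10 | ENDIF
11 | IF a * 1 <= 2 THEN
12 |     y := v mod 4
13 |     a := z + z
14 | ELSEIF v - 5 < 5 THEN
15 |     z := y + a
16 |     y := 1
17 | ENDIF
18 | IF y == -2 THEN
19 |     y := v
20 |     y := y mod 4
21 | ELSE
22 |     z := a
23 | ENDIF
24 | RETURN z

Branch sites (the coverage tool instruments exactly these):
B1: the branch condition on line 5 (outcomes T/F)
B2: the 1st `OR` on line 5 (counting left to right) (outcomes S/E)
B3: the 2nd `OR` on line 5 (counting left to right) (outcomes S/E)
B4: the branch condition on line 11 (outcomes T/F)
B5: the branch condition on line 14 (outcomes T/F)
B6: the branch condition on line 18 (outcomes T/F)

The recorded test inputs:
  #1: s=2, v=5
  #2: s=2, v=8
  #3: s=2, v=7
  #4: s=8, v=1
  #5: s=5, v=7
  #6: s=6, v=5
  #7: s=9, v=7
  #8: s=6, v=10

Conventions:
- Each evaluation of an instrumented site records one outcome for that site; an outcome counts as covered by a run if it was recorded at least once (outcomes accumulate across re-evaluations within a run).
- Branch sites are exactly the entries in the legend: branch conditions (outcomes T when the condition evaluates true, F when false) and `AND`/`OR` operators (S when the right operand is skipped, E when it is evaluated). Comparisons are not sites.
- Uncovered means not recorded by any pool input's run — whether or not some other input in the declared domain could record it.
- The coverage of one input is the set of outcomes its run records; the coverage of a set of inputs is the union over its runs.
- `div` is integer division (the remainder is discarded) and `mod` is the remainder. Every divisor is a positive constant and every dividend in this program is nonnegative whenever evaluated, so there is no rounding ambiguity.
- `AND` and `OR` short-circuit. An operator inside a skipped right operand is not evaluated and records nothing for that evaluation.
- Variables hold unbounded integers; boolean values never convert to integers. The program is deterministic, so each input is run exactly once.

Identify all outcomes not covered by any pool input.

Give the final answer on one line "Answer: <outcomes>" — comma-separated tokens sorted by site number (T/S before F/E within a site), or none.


run #1 (s=2, v=5) runs B2->S, B1->T, B4->T, B6->F; records B1=T, B2=S, B4=T, B6=F
run #2 (s=2, v=8) runs B2->E, B3->S, B1->T, B4->T, B6->F; records B1=T, B2=E, B3=S, B4=T, B6=F
run #3 (s=2, v=7) runs B2->E, B3->S, B1->T, B4->T, B6->F; records B1=T, B2=E, B3=S, B4=T, B6=F
run #4 (s=8, v=1) runs B2->S, B1->T, B4->T, B6->F; records B1=T, B2=S, B4=T, B6=F
run #5 (s=5, v=7) runs B2->E, B3->S, B1->T, B4->T, B6->F; records B1=T, B2=E, B3=S, B4=T, B6=F
run #6 (s=6, v=5) runs B2->S, B1->T, B4->T, B6->F; records B1=T, B2=S, B4=T, B6=F
run #7 (s=9, v=7) runs B2->E, B3->S, B1->T, B4->T, B6->F; records B1=T, B2=E, B3=S, B4=T, B6=F
run #8 (s=6, v=10) runs B2->E, B3->S, B1->T, B4->F, B5->F, B6->F; records B1=T, B2=E, B3=S, B4=F, B5=F, B6=F
union over the pool: B1=T, B2=S, B2=E, B3=S, B4=T, B4=F, B5=F, B6=F
uncovered (4 of 12): B1=F, B3=E, B5=T, B6=T
Answer: B1=F, B3=E, B5=T, B6=T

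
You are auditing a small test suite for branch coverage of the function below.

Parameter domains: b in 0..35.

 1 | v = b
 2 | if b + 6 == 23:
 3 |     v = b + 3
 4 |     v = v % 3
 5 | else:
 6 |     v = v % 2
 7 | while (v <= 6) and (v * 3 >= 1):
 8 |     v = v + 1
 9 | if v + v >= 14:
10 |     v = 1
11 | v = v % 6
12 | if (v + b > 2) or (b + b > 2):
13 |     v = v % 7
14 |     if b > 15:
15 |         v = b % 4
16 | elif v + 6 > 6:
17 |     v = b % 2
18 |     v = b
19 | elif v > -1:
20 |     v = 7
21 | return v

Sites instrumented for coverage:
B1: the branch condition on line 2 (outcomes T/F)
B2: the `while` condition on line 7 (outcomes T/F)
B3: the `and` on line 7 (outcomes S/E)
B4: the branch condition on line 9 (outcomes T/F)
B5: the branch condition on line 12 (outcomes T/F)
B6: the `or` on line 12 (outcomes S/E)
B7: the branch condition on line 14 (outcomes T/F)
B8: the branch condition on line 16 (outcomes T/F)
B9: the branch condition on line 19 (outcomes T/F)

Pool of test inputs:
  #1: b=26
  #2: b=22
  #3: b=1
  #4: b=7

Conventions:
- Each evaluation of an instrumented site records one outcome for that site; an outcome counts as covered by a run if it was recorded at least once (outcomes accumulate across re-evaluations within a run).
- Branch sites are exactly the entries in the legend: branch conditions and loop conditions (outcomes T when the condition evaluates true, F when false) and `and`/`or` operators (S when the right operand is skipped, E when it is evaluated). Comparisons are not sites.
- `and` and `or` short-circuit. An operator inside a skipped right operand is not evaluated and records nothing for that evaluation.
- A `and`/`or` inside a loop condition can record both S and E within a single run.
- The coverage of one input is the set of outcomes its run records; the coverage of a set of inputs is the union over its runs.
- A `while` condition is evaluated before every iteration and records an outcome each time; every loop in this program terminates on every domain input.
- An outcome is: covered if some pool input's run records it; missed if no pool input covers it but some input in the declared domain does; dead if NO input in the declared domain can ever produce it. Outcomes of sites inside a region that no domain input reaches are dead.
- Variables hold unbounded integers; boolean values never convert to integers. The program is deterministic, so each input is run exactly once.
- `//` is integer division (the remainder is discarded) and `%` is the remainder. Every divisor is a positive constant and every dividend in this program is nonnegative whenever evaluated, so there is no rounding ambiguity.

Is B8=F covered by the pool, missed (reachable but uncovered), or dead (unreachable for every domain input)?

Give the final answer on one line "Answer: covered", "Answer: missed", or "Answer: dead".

no pool input records B8=F
but domain input (b=0) does record it -> reachable, so missed

Answer: missed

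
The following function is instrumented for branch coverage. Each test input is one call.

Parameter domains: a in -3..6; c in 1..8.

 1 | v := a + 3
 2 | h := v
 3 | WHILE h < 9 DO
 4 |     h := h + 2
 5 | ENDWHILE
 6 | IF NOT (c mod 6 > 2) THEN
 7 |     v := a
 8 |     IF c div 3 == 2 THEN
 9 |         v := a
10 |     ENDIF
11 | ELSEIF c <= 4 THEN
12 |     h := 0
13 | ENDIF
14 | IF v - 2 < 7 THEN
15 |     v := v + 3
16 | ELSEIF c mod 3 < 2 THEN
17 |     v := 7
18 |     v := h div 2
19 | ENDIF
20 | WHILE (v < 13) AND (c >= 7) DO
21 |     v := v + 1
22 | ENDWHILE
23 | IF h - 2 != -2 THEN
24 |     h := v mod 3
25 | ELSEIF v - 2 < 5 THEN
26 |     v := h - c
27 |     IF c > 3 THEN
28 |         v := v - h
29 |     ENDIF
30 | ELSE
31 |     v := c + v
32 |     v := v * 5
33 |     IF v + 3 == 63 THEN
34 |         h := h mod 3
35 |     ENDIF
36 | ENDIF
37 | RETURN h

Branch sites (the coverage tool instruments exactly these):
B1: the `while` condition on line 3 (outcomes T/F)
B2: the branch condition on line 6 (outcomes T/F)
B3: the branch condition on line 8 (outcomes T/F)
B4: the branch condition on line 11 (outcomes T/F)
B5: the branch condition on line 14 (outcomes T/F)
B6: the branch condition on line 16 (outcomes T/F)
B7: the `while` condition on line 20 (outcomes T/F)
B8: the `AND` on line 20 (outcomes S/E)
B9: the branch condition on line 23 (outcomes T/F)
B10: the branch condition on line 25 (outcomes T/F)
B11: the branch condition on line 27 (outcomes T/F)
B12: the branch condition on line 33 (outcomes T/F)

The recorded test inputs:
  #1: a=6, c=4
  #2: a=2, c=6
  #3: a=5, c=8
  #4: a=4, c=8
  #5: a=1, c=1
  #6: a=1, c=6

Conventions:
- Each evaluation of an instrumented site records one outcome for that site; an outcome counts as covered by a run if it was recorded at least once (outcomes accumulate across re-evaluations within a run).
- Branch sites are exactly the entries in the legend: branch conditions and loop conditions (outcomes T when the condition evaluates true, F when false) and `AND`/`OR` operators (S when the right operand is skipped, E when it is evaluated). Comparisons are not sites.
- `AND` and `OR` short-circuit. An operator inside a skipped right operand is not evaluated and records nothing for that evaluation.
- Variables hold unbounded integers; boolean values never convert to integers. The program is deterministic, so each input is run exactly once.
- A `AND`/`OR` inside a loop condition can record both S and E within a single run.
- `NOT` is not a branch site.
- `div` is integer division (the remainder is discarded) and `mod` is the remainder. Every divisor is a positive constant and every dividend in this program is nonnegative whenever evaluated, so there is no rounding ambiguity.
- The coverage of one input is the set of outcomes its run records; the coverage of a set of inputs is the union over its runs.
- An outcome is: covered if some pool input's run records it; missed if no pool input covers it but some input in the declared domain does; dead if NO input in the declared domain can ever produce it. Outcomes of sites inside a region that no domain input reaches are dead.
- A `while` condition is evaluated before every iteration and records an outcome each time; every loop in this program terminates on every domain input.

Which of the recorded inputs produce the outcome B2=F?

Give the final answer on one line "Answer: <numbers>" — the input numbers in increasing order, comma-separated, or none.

input #1 (a=6, c=4): produces B2=F
input #2 (a=2, c=6): does not produce B2=F
input #3 (a=5, c=8): does not produce B2=F
input #4 (a=4, c=8): does not produce B2=F
input #5 (a=1, c=1): does not produce B2=F
input #6 (a=1, c=6): does not produce B2=F

Answer: 1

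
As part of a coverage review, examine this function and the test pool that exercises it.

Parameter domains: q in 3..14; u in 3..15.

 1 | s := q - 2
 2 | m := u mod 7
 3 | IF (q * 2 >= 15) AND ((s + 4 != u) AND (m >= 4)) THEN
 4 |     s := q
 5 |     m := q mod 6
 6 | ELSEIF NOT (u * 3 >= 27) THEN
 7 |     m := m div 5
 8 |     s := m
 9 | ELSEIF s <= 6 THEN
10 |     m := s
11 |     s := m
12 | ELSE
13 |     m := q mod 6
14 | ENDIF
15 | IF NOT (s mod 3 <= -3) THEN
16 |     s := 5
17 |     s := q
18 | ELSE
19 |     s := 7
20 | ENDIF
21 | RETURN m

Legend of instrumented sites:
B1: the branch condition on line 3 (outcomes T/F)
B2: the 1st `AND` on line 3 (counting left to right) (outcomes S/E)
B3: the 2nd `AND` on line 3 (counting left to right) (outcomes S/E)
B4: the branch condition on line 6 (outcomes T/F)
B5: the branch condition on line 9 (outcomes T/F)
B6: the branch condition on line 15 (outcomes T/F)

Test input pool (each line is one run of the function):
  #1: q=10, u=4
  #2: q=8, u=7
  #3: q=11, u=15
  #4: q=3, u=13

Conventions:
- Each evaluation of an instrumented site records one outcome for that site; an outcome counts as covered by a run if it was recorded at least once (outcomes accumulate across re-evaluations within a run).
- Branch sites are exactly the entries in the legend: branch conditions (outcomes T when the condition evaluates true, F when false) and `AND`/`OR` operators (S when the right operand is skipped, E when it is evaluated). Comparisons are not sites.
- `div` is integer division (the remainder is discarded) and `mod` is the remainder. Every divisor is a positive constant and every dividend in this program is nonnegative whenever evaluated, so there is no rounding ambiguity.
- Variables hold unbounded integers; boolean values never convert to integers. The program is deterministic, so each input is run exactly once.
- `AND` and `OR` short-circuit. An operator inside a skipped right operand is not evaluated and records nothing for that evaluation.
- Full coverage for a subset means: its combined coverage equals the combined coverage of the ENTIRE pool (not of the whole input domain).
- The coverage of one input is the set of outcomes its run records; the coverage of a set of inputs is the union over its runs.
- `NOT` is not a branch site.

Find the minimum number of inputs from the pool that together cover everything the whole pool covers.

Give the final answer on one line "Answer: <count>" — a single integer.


test 1 (q=10, u=4) fires B2->E, B3->E, B1->T, B6->T; hits B1=T, B2=E, B3=E, B6=T
test 2 (q=8, u=7) fires B2->E, B3->E, B1->F, B4->T, B6->T; hits B1=F, B2=E, B3=E, B4=T, B6=T
test 3 (q=11, u=15) fires B2->E, B3->E, B1->F, B4->F, B5->F, B6->T; hits B1=F, B2=E, B3=E, B4=F, B5=F, B6=T
test 4 (q=3, u=13) fires B2->S, B1->F, B4->F, B5->T, B6->T; hits B1=F, B2=S, B4=F, B5=T, B6=T
pool-wide coverage (10 outcomes): B1=T, B1=F, B2=S, B2=E, B3=E, B4=T, B4=F, B5=T, B5=F, B6=T
no size-1 subset reaches all 10 outcomes (best union: 6/10)
no size-2 subset reaches all 10 outcomes (best union: 8/10)
no size-3 subset reaches all 10 outcomes (best union: 9/10)
the canonical winner is {1, 2, 3, 4}: size 4, full 10-outcome coverage, earliest index list among size-4 covers
Answer: 4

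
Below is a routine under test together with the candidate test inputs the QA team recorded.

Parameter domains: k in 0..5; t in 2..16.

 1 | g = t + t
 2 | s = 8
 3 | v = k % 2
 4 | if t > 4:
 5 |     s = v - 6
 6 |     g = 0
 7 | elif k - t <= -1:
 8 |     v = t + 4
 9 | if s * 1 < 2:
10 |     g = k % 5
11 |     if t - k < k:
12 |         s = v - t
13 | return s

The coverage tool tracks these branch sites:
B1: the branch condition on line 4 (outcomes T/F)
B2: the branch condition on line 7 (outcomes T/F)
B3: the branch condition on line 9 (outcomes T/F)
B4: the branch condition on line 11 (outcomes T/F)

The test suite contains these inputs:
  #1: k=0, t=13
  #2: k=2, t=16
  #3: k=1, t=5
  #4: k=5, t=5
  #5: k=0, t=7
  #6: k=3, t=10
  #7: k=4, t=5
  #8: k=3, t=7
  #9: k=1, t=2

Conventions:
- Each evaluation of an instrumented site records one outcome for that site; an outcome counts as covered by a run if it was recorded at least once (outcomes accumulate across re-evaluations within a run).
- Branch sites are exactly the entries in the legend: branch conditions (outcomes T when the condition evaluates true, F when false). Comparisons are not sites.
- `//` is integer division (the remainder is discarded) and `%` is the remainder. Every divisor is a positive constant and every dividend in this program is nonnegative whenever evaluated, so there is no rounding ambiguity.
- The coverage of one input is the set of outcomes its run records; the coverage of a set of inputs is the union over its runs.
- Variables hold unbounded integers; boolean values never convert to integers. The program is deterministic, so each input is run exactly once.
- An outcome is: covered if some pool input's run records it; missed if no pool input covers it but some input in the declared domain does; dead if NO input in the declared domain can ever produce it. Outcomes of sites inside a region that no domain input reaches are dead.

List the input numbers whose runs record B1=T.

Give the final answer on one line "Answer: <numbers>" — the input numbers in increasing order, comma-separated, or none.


input #1 (k=0, t=13): produces B1=T
input #2 (k=2, t=16): produces B1=T
input #3 (k=1, t=5): produces B1=T
input #4 (k=5, t=5): produces B1=T
input #5 (k=0, t=7): produces B1=T
input #6 (k=3, t=10): produces B1=T
input #7 (k=4, t=5): produces B1=T
input #8 (k=3, t=7): produces B1=T
input #9 (k=1, t=2): does not produce B1=T
Answer: 1, 2, 3, 4, 5, 6, 7, 8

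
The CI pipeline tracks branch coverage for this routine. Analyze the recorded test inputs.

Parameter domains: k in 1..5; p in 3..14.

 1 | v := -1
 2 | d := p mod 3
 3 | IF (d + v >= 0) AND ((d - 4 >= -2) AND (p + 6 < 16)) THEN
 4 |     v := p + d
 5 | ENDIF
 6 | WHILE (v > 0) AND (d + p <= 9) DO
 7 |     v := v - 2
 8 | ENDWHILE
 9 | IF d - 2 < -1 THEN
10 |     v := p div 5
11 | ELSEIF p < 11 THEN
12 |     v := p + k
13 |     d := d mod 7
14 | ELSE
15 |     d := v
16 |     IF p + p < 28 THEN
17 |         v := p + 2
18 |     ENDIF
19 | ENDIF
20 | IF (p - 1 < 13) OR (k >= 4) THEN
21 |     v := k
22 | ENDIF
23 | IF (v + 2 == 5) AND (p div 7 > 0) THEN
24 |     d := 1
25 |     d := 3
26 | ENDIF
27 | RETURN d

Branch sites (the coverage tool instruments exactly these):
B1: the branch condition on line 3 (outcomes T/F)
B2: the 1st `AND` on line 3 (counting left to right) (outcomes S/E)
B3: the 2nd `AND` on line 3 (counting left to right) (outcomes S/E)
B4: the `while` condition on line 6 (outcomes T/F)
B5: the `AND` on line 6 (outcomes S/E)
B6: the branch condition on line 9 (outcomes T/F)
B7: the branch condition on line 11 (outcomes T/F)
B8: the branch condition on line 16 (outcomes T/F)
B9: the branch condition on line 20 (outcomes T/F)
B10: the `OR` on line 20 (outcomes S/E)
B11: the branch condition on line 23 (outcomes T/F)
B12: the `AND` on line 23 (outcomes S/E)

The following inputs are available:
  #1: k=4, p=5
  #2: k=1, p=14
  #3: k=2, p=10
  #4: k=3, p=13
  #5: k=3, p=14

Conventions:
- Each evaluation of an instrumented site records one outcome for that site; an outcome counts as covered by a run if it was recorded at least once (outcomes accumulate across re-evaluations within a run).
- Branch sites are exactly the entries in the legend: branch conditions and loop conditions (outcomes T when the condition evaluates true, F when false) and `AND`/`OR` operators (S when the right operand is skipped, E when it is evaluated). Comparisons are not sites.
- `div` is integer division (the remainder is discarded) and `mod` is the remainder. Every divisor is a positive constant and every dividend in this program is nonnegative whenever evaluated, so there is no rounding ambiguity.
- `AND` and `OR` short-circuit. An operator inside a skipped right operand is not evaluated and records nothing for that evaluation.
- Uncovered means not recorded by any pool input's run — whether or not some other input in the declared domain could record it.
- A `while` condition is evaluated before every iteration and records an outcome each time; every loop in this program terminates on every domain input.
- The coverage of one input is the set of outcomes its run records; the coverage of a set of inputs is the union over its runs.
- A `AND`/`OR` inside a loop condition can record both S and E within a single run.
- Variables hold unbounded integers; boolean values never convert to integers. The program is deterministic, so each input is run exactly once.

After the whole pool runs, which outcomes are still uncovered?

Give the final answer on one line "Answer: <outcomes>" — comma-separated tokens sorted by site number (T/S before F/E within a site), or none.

input #1 (k=4, p=5): events B2->E, B3->E, B1->T, B5->E, B4->T, B5->E, B4->T, B5->E, B4->T, B5->E, B4->T, B5->S, B4->F, B6->F, ...; covers B1=T, B2=E, B3=E, B4=T, B4=F, B5=S, B5=E, B6=F, B7=T, B9=T, B10=S, B11=F, B12=S
input #2 (k=1, p=14): events B2->E, B3->E, B1->F, B5->S, B4->F, B6->F, B7->F, B8->F, B10->E, B9->F, B12->S, B11->F; covers B1=F, B2=E, B3=E, B4=F, B5=S, B6=F, B7=F, B8=F, B9=F, B10=E, B11=F, B12=S
input #3 (k=2, p=10): events B2->E, B3->S, B1->F, B5->S, B4->F, B6->F, B7->T, B10->S, B9->T, B12->S, B11->F; covers B1=F, B2=E, B3=S, B4=F, B5=S, B6=F, B7=T, B9=T, B10=S, B11=F, B12=S
input #4 (k=3, p=13): events B2->E, B3->S, B1->F, B5->S, B4->F, B6->F, B7->F, B8->T, B10->S, B9->T, B12->E, B11->T; covers B1=F, B2=E, B3=S, B4=F, B5=S, B6=F, B7=F, B8=T, B9=T, B10=S, B11=T, B12=E
input #5 (k=3, p=14): events B2->E, B3->E, B1->F, B5->S, B4->F, B6->F, B7->F, B8->F, B10->E, B9->F, B12->S, B11->F; covers B1=F, B2=E, B3=E, B4=F, B5=S, B6=F, B7=F, B8=F, B9=F, B10=E, B11=F, B12=S
union over the pool: B1=T, B1=F, B2=E, B3=S, B3=E, B4=T, B4=F, B5=S, B5=E, B6=F, B7=T, B7=F, B8=T, B8=F, B9=T, B9=F, B10=S, B10=E, B11=T, B11=F, B12=S, B12=E
uncovered (2 of 24): B2=S, B6=T

Answer: B2=S, B6=T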